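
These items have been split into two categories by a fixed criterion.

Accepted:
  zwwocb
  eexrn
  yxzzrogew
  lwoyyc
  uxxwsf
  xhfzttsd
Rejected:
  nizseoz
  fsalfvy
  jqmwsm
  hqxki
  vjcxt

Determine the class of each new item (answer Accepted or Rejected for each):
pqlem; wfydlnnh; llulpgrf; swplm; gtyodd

Looking at the examples, the only property every 'Accepted' case has and every 'Rejected' case lacks is: has a double letter.
pqlem: Rejected (no doubled letter).
wfydlnnh: Accepted ('nn' doubled).
llulpgrf: Accepted ('ll' doubled).
swplm: Rejected (no doubled letter).
gtyodd: Accepted ('dd' doubled).

Rejected, Accepted, Accepted, Rejected, Accepted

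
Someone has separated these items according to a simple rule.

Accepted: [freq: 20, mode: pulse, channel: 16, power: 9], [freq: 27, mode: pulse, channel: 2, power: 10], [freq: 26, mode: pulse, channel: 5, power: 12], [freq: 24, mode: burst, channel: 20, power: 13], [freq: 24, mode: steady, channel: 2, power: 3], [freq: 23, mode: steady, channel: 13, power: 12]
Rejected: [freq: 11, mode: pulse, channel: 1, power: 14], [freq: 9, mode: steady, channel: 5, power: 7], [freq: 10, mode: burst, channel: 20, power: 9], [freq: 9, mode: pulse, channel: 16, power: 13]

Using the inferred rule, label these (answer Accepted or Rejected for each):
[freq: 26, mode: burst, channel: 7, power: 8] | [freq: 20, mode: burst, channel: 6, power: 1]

Accepted, Accepted

The simplest hypothesis consistent with all the labels is: freq ≥ 20.
[freq: 26, mode: burst, channel: 7, power: 8]: freq = 26, qualifies → Accepted.
[freq: 20, mode: burst, channel: 6, power: 1]: freq = 20, qualifies → Accepted.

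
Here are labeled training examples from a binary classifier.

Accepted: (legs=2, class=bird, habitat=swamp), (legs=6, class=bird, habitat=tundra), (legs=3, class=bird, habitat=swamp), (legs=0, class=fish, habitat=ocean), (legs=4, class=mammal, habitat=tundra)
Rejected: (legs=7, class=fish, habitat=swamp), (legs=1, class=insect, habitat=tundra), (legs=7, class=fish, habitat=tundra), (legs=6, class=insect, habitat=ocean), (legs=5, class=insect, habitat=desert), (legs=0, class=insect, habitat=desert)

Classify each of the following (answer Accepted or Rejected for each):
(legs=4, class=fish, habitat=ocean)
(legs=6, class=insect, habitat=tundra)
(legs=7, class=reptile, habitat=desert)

The rule appears to be: class is not insect AND legs ≤ 6.
Accepted: (legs=4, class=fish, habitat=ocean), since class is fish, legs = 4. Rejected: (legs=6, class=insect, habitat=tundra), since class is insect, legs = 6. Rejected: (legs=7, class=reptile, habitat=desert), since class is reptile, legs = 7.

Accepted, Rejected, Rejected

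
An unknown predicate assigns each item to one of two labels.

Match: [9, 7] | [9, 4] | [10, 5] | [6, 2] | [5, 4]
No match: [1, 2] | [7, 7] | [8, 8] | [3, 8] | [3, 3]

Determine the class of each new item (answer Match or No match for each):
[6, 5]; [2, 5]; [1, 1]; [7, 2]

Match, No match, No match, Match

The distinguishing property — first > second — holds for all the 'Match' cases and none of the 'No match' cases.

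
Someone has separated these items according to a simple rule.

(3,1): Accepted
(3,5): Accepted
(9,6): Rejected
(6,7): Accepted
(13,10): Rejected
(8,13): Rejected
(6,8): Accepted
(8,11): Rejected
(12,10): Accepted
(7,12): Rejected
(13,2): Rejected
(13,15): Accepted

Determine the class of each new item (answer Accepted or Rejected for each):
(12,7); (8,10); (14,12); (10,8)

The distinguishing property — |first − second| ≤ 2 — holds for all the 'Accepted' cases and none of the 'Rejected' cases.
(12,7) — |12−7| = 5, hence Rejected. (8,10) — |8−10| = 2, hence Accepted. (14,12) — |14−12| = 2, hence Accepted. (10,8) — |10−8| = 2, hence Accepted.

Rejected, Accepted, Accepted, Accepted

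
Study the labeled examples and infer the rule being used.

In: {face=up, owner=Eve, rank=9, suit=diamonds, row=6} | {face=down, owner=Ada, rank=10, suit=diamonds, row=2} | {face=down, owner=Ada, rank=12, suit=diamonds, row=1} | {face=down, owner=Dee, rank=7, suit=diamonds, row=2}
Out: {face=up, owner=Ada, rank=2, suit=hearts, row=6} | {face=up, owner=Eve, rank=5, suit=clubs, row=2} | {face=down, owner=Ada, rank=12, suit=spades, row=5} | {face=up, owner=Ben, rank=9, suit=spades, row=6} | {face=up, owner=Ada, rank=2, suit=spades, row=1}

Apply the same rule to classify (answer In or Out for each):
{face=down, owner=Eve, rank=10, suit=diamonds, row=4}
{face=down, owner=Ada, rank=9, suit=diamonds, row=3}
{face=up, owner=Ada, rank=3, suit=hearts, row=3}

All 'In' examples share one property — suit is diamonds — and every 'Out' example lacks it.
{face=down, owner=Eve, rank=10, suit=diamonds, row=4} → suit is diamonds → In.
{face=down, owner=Ada, rank=9, suit=diamonds, row=3} → suit is diamonds → In.
{face=up, owner=Ada, rank=3, suit=hearts, row=3} → suit is hearts → Out.

In, In, Out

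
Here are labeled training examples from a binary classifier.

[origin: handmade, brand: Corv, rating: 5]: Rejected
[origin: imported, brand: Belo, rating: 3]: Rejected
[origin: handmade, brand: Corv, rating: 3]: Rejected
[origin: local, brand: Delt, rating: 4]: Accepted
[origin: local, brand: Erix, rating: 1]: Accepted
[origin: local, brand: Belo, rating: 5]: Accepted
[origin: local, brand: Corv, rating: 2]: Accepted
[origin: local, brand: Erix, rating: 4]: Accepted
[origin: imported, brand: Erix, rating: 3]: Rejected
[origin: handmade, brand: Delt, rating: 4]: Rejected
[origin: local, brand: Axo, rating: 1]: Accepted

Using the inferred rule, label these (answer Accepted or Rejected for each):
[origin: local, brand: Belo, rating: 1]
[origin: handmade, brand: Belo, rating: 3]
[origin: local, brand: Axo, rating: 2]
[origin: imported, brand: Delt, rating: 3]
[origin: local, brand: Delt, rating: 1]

Rule: origin is local. This holds for each 'Accepted' example and fails for each 'Rejected' one.

Accepted, Rejected, Accepted, Rejected, Accepted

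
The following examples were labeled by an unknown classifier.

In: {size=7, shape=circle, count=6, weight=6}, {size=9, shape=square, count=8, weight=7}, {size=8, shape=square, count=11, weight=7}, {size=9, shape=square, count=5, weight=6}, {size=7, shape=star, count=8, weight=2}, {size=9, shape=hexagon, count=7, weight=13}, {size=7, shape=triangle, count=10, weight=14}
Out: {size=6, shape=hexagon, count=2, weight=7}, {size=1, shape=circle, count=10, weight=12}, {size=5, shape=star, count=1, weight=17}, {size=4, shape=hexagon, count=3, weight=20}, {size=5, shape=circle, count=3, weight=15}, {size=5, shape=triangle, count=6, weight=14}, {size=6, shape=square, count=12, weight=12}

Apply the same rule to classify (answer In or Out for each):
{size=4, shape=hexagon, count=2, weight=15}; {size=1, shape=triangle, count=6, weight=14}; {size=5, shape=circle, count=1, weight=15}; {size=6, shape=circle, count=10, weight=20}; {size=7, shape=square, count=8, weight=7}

A rule that fits every label: size ≥ 7 — true of each 'In' example, false of each 'Out' one.
{size=4, shape=hexagon, count=2, weight=15} — size = 4, hence Out. {size=1, shape=triangle, count=6, weight=14} — size = 1, hence Out. {size=5, shape=circle, count=1, weight=15} — size = 5, hence Out. {size=6, shape=circle, count=10, weight=20} — size = 6, hence Out. {size=7, shape=square, count=8, weight=7} — size = 7, hence In.

Out, Out, Out, Out, In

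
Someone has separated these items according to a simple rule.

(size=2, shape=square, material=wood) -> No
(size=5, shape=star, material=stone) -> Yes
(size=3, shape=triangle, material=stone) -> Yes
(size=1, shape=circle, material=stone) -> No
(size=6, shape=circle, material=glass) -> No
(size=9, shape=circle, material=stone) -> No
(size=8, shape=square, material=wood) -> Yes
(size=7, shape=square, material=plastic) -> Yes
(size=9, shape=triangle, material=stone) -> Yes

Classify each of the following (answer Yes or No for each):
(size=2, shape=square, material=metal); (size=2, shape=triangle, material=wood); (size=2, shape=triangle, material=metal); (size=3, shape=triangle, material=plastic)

No, No, No, Yes

A rule that fits every label: shape is not circle AND size ≥ 3 — true of each 'Yes' example, false of each 'No' one.
(size=2, shape=square, material=metal) — shape is square, size = 2, hence No.
(size=2, shape=triangle, material=wood) — shape is triangle, size = 2, hence No.
(size=2, shape=triangle, material=metal) — shape is triangle, size = 2, hence No.
(size=3, shape=triangle, material=plastic) — shape is triangle, size = 3, hence Yes.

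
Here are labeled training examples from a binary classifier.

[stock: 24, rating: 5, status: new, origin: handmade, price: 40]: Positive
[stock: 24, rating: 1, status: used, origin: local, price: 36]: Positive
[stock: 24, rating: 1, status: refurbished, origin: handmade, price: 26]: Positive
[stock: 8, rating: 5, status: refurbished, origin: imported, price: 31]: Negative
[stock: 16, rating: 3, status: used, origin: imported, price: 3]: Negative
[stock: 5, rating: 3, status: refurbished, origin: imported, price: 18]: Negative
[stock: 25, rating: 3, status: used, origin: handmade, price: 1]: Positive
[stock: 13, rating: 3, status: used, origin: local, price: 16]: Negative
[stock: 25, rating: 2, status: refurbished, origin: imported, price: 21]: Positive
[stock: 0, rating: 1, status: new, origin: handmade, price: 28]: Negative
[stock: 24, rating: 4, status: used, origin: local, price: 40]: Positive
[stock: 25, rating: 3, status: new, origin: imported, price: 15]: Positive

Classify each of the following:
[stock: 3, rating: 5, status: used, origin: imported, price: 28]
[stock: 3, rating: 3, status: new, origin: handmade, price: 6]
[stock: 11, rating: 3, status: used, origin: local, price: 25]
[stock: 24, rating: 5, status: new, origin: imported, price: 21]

One predicate separates the groups cleanly: stock ≥ 24.

Negative, Negative, Negative, Positive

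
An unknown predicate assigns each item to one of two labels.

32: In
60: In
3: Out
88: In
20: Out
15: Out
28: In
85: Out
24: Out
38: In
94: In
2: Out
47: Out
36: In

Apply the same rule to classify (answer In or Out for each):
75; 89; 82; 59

Out, Out, In, Out

All 'In' examples share one property — even AND at least 28 — and every 'Out' example lacks it.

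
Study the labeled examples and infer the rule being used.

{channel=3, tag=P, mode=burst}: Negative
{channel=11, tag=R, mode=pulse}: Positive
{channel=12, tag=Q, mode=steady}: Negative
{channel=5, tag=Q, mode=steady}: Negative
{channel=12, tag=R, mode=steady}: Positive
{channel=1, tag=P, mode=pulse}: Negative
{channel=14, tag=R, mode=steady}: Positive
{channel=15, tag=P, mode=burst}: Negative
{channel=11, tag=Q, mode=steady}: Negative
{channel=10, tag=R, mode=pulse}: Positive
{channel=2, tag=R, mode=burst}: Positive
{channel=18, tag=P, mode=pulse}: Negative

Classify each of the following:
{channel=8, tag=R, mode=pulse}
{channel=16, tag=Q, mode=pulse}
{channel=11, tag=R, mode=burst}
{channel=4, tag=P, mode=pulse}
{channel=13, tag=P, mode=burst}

Positive, Negative, Positive, Negative, Negative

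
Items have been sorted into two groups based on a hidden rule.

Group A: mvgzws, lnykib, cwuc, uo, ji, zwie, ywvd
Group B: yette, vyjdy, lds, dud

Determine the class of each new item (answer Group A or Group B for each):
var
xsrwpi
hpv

One predicate separates the groups cleanly: even length.
var — length 3, hence Group B.
xsrwpi — length 6, hence Group A.
hpv — length 3, hence Group B.

Group B, Group A, Group B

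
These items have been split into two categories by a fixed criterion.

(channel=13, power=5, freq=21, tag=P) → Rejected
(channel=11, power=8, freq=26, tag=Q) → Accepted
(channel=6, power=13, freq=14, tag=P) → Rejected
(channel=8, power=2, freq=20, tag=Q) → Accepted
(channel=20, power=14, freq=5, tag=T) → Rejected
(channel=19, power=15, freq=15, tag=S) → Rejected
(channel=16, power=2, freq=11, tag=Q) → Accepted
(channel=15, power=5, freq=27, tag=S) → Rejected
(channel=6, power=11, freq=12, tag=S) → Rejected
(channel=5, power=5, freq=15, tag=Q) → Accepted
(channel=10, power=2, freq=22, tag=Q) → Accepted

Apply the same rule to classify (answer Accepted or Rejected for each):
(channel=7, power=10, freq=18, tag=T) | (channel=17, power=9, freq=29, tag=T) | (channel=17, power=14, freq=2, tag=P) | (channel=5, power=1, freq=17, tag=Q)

The classifier is using: tag is Q.
Rejected: (channel=7, power=10, freq=18, tag=T), since tag is T.
Rejected: (channel=17, power=9, freq=29, tag=T), since tag is T.
Rejected: (channel=17, power=14, freq=2, tag=P), since tag is P.
Accepted: (channel=5, power=1, freq=17, tag=Q), since tag is Q.

Rejected, Rejected, Rejected, Accepted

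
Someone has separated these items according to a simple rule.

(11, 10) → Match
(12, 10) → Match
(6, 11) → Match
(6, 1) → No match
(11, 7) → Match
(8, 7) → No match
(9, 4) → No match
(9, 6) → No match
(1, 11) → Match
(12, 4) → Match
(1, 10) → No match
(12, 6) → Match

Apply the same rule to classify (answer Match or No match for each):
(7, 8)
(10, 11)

No match, Match

One predicate separates the groups cleanly: max ≥ 11.
(7, 8): max 8 — fails this test, so No match.
(10, 11): max 11 — passes, so Match.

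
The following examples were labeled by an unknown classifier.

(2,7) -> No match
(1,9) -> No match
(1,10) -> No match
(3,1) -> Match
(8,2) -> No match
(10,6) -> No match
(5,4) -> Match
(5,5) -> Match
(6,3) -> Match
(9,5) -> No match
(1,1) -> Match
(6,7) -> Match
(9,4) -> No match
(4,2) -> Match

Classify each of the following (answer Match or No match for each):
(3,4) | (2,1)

Match, Match

Every 'Match' example satisfies: |first − second| ≤ 3. None of the 'No match' examples do.
(3,4): |3−4| = 1 — has this property, so Match.
(2,1): |2−1| = 1 — has this property, so Match.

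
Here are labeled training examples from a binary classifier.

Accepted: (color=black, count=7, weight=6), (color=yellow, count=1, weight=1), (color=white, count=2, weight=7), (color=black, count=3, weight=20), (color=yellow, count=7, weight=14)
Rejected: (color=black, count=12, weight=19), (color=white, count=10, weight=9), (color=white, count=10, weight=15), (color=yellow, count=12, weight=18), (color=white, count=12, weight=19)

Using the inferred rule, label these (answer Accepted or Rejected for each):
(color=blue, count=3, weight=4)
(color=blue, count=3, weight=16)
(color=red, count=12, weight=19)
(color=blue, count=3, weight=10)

Accepted, Accepted, Rejected, Accepted

A rule that fits every label: count ≤ 7 — true of each 'Accepted' example, false of each 'Rejected' one.
(color=blue, count=3, weight=4): count = 3 — has this property, so Accepted. (color=blue, count=3, weight=16): count = 3 — has this property, so Accepted. (color=red, count=12, weight=19): count = 12 — lacks this property, so Rejected. (color=blue, count=3, weight=10): count = 3 — has this property, so Accepted.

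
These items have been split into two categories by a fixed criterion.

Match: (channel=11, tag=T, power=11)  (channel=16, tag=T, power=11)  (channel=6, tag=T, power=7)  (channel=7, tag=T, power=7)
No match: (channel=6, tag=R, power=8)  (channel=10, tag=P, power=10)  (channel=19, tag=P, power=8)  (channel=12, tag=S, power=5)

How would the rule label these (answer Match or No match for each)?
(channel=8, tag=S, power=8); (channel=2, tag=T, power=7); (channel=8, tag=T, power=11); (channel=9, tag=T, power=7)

Checking candidate rules against both groups, what survives is: tag is T.
(channel=8, tag=S, power=8): No match (tag is S).
(channel=2, tag=T, power=7): Match (tag is T).
(channel=8, tag=T, power=11): Match (tag is T).
(channel=9, tag=T, power=7): Match (tag is T).

No match, Match, Match, Match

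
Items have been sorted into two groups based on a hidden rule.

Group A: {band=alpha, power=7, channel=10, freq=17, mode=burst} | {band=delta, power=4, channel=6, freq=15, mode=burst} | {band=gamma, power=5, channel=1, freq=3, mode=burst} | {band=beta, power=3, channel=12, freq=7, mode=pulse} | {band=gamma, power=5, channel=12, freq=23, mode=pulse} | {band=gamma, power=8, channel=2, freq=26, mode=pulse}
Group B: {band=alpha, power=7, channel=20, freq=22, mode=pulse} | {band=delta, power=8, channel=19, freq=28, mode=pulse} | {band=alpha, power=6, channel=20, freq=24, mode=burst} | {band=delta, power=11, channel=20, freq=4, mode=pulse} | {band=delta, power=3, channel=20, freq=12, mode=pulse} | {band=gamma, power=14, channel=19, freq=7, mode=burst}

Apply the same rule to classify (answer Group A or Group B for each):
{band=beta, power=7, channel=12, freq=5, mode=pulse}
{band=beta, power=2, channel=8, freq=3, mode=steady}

Group A, Group A

The common property of the 'Group A' items is: channel ≤ 12. No 'Group B' item has it.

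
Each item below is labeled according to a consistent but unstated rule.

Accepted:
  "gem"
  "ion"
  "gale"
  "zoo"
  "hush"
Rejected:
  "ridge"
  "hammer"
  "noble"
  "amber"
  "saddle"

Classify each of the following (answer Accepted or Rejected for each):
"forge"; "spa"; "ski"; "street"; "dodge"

Rejected, Accepted, Accepted, Rejected, Rejected

The classifier is using: length ≤ 4.
"forge" — length 5, hence Rejected. "spa" — length 3, hence Accepted. "ski" — length 3, hence Accepted. "street" — length 6, hence Rejected. "dodge" — length 5, hence Rejected.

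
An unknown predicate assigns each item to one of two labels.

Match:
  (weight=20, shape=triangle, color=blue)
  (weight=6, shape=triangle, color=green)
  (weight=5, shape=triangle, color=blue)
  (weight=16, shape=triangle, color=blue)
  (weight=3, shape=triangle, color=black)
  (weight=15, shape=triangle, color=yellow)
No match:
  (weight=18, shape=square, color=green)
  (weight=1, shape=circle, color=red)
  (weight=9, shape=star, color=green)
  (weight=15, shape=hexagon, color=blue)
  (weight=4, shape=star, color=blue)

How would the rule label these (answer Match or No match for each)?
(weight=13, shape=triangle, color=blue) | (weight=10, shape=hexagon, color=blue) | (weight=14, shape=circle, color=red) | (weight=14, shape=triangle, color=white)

Comparing the two groups points to one rule — shape is triangle.
(weight=13, shape=triangle, color=blue): shape is triangle, meets the rule → Match.
(weight=10, shape=hexagon, color=blue): shape is hexagon, doesn't qualify → No match.
(weight=14, shape=circle, color=red): shape is circle, doesn't qualify → No match.
(weight=14, shape=triangle, color=white): shape is triangle, meets the rule → Match.

Match, No match, No match, Match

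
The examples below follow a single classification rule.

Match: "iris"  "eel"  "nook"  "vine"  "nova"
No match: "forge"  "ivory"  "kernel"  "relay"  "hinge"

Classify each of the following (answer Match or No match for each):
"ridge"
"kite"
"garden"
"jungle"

The classifier is using: length ≤ 4.
"ridge" — length 5, hence No match. "kite" — length 4, hence Match. "garden" — length 6, hence No match. "jungle" — length 6, hence No match.

No match, Match, No match, No match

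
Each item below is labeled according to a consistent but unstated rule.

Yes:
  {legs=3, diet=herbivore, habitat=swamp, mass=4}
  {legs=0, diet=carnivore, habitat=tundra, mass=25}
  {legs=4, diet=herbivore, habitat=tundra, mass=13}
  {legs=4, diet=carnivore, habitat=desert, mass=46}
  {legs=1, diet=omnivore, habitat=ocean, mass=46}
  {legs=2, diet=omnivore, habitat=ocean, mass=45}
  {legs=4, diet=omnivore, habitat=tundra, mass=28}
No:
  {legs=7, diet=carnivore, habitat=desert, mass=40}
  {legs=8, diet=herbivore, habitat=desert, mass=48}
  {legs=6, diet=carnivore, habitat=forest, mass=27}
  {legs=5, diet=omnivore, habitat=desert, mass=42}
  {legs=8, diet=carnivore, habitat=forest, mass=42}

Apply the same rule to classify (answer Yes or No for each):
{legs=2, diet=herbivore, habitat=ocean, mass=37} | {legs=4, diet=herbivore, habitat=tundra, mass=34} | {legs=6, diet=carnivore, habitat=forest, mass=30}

Yes, Yes, No

A rule that fits every label: legs ≤ 4 — true of each 'Yes' example, false of each 'No' one.
Yes: {legs=2, diet=herbivore, habitat=ocean, mass=37}, since legs = 2. Yes: {legs=4, diet=herbivore, habitat=tundra, mass=34}, since legs = 4. No: {legs=6, diet=carnivore, habitat=forest, mass=30}, since legs = 6.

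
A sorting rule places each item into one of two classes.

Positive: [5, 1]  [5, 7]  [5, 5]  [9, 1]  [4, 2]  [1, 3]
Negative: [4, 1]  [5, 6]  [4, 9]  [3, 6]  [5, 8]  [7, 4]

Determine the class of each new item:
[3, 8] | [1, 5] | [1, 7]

The rule appears to be: sum is even.
[3, 8] — 3+8 = 11, hence Negative.
[1, 5] — 1+5 = 6, hence Positive.
[1, 7] — 1+7 = 8, hence Positive.

Negative, Positive, Positive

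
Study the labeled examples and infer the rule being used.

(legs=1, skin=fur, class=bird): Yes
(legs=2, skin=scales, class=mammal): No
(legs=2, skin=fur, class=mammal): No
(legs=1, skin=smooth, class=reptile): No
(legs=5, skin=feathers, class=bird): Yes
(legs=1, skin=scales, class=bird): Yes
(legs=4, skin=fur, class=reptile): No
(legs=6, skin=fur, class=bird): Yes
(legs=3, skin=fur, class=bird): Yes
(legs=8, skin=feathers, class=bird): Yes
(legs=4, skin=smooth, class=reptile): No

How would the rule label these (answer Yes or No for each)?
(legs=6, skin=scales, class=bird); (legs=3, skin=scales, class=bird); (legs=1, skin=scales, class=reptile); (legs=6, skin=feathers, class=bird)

Yes, Yes, No, Yes

Every 'Yes' example satisfies: class is bird. None of the 'No' examples do.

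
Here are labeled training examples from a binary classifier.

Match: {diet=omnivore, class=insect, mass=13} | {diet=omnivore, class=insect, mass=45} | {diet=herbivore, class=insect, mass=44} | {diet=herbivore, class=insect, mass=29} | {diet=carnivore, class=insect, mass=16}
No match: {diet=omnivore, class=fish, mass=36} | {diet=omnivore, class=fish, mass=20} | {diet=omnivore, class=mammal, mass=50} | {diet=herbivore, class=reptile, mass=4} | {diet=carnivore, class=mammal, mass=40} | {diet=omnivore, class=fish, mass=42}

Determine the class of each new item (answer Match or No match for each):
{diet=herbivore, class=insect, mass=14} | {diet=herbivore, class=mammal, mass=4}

Match, No match

Rule: class is insect. This holds for each 'Match' example and fails for each 'No match' one.
{diet=herbivore, class=insect, mass=14} — class is insect, hence Match.
{diet=herbivore, class=mammal, mass=4} — class is mammal, hence No match.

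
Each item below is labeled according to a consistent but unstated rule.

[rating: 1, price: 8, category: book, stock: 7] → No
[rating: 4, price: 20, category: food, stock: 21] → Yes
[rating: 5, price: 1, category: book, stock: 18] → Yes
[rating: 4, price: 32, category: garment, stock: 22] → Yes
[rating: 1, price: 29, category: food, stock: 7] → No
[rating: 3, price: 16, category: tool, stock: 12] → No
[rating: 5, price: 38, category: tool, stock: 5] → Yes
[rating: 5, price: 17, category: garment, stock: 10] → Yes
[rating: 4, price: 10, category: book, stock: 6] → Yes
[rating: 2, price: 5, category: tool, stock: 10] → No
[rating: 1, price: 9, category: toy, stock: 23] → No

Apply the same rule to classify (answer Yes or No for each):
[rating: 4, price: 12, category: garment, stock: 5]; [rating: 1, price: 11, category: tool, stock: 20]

One predicate separates the groups cleanly: rating ≥ 4.

Yes, No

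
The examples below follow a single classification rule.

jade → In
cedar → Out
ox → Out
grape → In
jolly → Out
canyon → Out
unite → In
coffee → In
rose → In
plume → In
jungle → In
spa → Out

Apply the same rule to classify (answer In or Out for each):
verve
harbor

In, Out

Every 'In' example satisfies: ends with 'e'. None of the 'Out' examples do.
In: verve, since ends with 'e'. Out: harbor, since ends with 'r'.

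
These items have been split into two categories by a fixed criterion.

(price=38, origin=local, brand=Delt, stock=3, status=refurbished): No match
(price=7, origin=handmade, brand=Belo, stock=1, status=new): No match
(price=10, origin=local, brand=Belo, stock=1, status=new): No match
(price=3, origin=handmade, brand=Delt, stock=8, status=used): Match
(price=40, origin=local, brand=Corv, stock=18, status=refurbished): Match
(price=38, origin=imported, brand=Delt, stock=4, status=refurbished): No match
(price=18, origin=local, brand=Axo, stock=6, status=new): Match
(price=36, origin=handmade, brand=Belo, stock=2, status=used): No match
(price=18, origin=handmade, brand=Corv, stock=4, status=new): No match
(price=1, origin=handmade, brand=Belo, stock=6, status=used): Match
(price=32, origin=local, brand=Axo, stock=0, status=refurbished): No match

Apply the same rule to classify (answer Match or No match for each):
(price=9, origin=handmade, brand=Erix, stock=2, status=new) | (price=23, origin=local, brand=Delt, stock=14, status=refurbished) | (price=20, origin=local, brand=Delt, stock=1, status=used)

No match, Match, No match

'Match' ⟺ stock ≥ 6.
(price=9, origin=handmade, brand=Erix, stock=2, status=new) — stock = 2, hence No match.
(price=23, origin=local, brand=Delt, stock=14, status=refurbished) — stock = 14, hence Match.
(price=20, origin=local, brand=Delt, stock=1, status=used) — stock = 1, hence No match.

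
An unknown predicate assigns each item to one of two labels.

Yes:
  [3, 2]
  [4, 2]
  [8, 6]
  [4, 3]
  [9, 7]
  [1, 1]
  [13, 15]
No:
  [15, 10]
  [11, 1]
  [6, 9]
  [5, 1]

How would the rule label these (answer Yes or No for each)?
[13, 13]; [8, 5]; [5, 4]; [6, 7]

The simplest hypothesis consistent with all the labels is: |first − second| ≤ 2.
[13, 13] → |13−13| = 0 → Yes.
[8, 5] → |8−5| = 3 → No.
[5, 4] → |5−4| = 1 → Yes.
[6, 7] → |6−7| = 1 → Yes.

Yes, No, Yes, Yes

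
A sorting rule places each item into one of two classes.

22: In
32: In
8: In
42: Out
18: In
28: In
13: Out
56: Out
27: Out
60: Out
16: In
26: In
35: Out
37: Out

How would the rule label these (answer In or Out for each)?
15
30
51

'In' ⟺ even AND at most 32.
15 — 15 is odd, 15 ≤ 32, hence Out. 30 — 30 is even, 30 ≤ 32, hence In. 51 — 51 is odd, 51 > 32, hence Out.

Out, In, Out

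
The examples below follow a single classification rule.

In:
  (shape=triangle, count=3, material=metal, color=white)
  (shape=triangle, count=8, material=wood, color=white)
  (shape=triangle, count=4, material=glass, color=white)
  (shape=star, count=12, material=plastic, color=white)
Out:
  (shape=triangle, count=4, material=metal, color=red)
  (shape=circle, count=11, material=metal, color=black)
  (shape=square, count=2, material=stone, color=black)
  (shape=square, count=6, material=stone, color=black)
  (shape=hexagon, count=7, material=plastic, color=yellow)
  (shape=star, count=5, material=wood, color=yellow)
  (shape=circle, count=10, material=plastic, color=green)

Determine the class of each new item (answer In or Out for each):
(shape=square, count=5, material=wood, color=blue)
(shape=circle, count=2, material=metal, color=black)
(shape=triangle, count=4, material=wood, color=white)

Out, Out, In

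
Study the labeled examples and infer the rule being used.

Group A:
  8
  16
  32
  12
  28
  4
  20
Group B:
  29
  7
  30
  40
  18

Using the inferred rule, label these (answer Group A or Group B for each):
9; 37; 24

All 'Group A' examples share one property — multiple of 4 AND at most 32 — and every 'Group B' example lacks it.

Group B, Group B, Group A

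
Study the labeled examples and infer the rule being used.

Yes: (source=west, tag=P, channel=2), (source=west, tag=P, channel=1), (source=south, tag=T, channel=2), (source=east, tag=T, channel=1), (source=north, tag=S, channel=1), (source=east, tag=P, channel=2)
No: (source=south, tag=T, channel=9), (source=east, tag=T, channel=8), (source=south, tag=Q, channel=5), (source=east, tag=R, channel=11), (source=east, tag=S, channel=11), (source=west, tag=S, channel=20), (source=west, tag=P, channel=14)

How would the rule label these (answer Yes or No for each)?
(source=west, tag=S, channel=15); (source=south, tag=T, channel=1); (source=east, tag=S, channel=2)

Every 'Yes' example satisfies: channel ≤ 2. None of the 'No' examples do.
(source=west, tag=S, channel=15): No (channel = 15).
(source=south, tag=T, channel=1): Yes (channel = 1).
(source=east, tag=S, channel=2): Yes (channel = 2).

No, Yes, Yes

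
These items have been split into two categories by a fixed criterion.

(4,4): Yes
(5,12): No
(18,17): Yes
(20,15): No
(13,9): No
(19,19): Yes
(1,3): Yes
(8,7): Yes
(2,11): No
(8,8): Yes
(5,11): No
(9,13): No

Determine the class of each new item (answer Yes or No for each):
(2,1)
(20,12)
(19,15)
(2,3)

Yes, No, No, Yes

Rule: |first − second| ≤ 2. This holds for each 'Yes' example and fails for each 'No' one.
(2,1): |2−1| = 1 — checks out, so Yes.
(20,12): |20−12| = 8 — doesn't qualify, so No.
(19,15): |19−15| = 4 — doesn't qualify, so No.
(2,3): |2−3| = 1 — checks out, so Yes.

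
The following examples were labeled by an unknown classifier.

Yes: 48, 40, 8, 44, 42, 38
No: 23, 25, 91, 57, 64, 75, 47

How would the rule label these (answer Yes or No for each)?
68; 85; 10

The rule appears to be: even AND at most 48.

No, No, Yes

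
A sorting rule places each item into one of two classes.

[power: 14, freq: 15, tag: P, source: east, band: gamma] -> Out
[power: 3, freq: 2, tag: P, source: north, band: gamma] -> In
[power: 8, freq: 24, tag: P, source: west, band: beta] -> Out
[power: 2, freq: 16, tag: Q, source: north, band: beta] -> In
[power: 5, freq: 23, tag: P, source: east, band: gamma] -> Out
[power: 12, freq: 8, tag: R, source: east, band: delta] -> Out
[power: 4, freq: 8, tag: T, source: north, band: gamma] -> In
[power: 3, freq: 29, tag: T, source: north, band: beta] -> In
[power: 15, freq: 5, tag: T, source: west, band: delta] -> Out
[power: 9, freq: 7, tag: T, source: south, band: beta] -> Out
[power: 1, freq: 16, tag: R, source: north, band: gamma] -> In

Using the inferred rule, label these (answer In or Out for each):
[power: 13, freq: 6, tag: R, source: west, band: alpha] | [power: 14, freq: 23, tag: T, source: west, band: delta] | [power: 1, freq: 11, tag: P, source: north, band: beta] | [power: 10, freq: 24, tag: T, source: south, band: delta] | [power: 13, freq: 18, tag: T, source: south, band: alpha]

Out, Out, In, Out, Out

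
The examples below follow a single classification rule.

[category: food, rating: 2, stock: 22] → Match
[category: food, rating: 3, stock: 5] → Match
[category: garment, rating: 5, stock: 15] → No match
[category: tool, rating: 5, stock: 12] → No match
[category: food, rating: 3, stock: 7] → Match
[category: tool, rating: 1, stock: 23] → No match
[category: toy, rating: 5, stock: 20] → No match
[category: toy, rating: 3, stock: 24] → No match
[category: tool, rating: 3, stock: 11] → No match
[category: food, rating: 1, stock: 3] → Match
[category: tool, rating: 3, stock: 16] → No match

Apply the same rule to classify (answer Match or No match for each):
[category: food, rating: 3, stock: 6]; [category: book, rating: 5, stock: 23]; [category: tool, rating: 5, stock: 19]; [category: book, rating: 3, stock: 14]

The rule appears to be: category is food.
[category: food, rating: 3, stock: 6]: Match (category is food).
[category: book, rating: 5, stock: 23]: No match (category is book).
[category: tool, rating: 5, stock: 19]: No match (category is tool).
[category: book, rating: 3, stock: 14]: No match (category is book).

Match, No match, No match, No match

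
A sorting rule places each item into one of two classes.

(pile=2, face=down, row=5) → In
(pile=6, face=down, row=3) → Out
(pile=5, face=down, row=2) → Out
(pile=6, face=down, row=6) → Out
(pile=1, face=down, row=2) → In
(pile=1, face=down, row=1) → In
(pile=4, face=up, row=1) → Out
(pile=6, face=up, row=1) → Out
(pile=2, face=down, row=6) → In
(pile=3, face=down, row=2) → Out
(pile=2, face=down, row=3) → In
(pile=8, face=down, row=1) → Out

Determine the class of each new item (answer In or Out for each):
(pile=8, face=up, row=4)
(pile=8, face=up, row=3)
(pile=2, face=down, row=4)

A rule that fits every label: pile ≤ 2 — true of each 'In' example, false of each 'Out' one.
(pile=8, face=up, row=4): Out (pile = 8).
(pile=8, face=up, row=3): Out (pile = 8).
(pile=2, face=down, row=4): In (pile = 2).

Out, Out, In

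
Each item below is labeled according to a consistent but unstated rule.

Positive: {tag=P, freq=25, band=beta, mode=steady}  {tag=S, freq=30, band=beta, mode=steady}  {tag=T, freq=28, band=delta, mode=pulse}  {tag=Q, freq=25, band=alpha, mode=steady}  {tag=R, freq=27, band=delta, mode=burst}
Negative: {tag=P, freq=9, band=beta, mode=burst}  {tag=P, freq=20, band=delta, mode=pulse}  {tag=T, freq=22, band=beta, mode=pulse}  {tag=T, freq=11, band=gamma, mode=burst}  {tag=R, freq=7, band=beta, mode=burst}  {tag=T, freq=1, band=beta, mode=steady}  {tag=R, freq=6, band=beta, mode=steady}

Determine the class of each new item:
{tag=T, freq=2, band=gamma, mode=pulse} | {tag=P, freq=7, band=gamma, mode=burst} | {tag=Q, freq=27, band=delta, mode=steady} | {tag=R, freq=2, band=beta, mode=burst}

Negative, Negative, Positive, Negative

The rule appears to be: freq ≥ 25.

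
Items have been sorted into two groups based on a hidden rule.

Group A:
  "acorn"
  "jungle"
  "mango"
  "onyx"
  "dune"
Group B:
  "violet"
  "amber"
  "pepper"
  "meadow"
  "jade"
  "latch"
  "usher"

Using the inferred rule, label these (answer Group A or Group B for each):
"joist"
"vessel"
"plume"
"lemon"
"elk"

Comparing the two groups points to one rule — contains 'n'.

Group B, Group B, Group B, Group A, Group B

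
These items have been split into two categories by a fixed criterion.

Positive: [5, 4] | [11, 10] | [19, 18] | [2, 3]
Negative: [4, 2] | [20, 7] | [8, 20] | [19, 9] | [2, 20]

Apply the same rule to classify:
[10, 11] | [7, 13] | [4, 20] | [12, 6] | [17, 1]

One predicate separates the groups cleanly: |first − second| ≤ 1.
[10, 11] — |10−11| = 1, hence Positive. [7, 13] — |7−13| = 6, hence Negative. [4, 20] — |4−20| = 16, hence Negative. [12, 6] — |12−6| = 6, hence Negative. [17, 1] — |17−1| = 16, hence Negative.

Positive, Negative, Negative, Negative, Negative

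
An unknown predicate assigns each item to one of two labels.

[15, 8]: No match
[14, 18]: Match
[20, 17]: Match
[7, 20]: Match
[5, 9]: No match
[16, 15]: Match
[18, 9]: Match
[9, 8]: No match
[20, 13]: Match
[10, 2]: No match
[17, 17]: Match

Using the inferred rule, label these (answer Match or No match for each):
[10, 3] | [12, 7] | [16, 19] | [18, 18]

The classifier is using: sum ≥ 27.
No match: [10, 3], since 10+3 = 13.
No match: [12, 7], since 12+7 = 19.
Match: [16, 19], since 16+19 = 35.
Match: [18, 18], since 18+18 = 36.

No match, No match, Match, Match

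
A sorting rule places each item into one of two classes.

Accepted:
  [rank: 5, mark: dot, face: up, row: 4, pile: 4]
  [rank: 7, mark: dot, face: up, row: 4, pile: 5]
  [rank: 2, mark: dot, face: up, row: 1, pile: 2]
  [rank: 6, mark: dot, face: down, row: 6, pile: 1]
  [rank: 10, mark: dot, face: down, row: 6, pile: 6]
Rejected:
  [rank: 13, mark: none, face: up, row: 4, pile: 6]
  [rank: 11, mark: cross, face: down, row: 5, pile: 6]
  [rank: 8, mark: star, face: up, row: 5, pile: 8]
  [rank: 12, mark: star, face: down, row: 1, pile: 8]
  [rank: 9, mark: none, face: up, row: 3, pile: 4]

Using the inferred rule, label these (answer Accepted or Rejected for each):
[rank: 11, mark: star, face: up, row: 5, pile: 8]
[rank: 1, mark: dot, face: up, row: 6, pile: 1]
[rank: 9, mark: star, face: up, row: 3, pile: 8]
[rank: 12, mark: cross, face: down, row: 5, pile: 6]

Rejected, Accepted, Rejected, Rejected

The common property of the 'Accepted' items is: mark is dot. No 'Rejected' item has it.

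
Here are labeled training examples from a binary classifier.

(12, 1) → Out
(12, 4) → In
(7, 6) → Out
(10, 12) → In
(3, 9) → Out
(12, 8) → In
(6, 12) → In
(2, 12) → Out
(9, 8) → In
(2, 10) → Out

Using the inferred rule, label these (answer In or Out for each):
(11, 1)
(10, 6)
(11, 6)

Rule: sum ≥ 16. This holds for each 'In' example and fails for each 'Out' one.
(11, 1): Out (11+1 = 12).
(10, 6): In (10+6 = 16).
(11, 6): In (11+6 = 17).

Out, In, In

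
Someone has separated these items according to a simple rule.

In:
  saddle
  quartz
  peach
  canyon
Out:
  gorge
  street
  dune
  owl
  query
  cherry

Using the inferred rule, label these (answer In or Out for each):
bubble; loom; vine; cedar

Out, Out, Out, In

'In' ⟺ contains 'a'.
bubble: Out (no 'a'). loom: Out (no 'a'). vine: Out (no 'a'). cedar: In (has 'a').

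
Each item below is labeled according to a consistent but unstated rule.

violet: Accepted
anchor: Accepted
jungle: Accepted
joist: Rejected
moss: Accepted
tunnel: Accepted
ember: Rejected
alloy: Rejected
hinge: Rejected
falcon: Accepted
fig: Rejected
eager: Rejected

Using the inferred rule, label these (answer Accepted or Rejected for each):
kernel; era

Accepted, Rejected

The common property of the 'Accepted' items is: even length. No 'Rejected' item has it.
kernel — length 6, hence Accepted. era — length 3, hence Rejected.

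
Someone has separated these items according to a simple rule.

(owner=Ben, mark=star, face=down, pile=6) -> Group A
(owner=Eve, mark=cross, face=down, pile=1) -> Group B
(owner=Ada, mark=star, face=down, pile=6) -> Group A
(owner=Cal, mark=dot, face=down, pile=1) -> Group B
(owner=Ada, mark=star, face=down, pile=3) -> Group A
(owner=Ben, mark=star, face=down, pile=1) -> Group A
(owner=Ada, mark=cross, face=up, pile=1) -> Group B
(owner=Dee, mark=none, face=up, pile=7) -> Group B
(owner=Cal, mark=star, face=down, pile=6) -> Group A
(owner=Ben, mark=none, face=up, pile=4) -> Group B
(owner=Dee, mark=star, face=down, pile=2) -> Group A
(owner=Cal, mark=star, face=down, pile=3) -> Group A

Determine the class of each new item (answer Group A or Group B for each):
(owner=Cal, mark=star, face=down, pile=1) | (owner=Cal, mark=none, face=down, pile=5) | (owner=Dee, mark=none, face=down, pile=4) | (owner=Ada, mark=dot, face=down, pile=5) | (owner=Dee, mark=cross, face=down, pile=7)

Group A, Group B, Group B, Group B, Group B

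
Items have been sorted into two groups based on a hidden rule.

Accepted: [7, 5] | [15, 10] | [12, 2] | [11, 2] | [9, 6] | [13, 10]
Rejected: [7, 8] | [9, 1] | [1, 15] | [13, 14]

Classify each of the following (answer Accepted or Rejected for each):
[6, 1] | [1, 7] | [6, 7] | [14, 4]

Rejected, Rejected, Rejected, Accepted

One predicate separates the groups cleanly: first > second AND sum ≥ 12.
[6, 1]: 6 > 1, 6+1 = 7, fails this test → Rejected. [1, 7]: 1 < 7, 1+7 = 8, fails this test → Rejected. [6, 7]: 6 < 7, 6+7 = 13, fails this test → Rejected. [14, 4]: 14 > 4, 14+4 = 18, has this property → Accepted.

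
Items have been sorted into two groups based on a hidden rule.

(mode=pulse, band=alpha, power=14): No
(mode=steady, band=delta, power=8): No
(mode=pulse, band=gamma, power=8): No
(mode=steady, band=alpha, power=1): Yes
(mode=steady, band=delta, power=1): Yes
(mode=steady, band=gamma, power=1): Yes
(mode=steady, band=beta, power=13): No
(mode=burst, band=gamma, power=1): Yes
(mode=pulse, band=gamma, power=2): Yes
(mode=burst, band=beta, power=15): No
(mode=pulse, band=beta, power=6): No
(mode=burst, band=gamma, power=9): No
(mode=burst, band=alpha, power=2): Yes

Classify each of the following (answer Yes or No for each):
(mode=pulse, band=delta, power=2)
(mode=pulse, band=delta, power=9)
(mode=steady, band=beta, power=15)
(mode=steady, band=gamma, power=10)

Rule: power ≤ 2. This holds for each 'Yes' example and fails for each 'No' one.
(mode=pulse, band=delta, power=2) — power = 2, hence Yes. (mode=pulse, band=delta, power=9) — power = 9, hence No. (mode=steady, band=beta, power=15) — power = 15, hence No. (mode=steady, band=gamma, power=10) — power = 10, hence No.

Yes, No, No, No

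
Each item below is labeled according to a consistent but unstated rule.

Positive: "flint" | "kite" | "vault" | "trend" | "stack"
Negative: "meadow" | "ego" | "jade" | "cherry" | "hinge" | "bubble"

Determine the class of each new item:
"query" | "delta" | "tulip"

'Positive' ⟺ contains 't'.

Negative, Positive, Positive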